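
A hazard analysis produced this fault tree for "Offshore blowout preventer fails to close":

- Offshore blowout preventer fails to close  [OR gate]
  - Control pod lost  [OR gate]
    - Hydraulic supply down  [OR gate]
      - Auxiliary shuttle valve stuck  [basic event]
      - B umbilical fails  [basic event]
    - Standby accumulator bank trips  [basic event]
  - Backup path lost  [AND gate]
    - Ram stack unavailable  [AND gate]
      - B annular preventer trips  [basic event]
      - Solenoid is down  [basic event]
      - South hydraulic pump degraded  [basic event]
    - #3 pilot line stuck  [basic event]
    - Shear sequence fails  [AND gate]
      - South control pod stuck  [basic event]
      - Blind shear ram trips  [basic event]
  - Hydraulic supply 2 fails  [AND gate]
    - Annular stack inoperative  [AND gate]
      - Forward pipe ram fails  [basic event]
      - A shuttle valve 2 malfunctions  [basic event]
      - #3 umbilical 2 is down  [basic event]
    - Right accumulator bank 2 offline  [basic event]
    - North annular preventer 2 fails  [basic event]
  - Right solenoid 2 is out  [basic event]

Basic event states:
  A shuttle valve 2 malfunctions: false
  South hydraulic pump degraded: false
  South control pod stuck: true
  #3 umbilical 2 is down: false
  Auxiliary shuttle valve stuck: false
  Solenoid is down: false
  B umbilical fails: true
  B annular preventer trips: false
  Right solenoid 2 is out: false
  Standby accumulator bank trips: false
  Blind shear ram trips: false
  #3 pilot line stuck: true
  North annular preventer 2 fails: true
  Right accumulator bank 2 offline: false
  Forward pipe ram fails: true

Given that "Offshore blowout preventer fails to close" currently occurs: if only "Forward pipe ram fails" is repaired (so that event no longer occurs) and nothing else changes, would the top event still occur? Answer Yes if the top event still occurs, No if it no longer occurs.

Yes

Counterfactual: set "Forward pipe ram fails" to not occurred.
Hydraulic supply down [OR]: Auxiliary shuttle valve stuck=not, B umbilical fails=occurs → at least one input occurs → occurs.
Control pod lost [OR]: Hydraulic supply down=occurs, Standby accumulator bank trips=not → at least one input occurs → occurs.
Ram stack unavailable [AND]: B annular preventer trips=not, Solenoid is down=not, South hydraulic pump degraded=not → not all inputs occur → does not occur.
Shear sequence fails [AND]: South control pod stuck=occurs, Blind shear ram trips=not → not all inputs occur → does not occur.
Backup path lost [AND]: Ram stack unavailable=not, #3 pilot line stuck=occurs, Shear sequence fails=not → not all inputs occur → does not occur.
Annular stack inoperative [AND]: Forward pipe ram fails=not, A shuttle valve 2 malfunctions=not, #3 umbilical 2 is down=not → not all inputs occur → does not occur.
Hydraulic supply 2 fails [AND]: Annular stack inoperative=not, Right accumulator bank 2 offline=not, North annular preventer 2 fails=occurs → not all inputs occur → does not occur.
Offshore blowout preventer fails to close [OR]: Control pod lost=occurs, Backup path lost=not, Hydraulic supply 2 fails=not, Right solenoid 2 is out=not → at least one input occurs → occurs.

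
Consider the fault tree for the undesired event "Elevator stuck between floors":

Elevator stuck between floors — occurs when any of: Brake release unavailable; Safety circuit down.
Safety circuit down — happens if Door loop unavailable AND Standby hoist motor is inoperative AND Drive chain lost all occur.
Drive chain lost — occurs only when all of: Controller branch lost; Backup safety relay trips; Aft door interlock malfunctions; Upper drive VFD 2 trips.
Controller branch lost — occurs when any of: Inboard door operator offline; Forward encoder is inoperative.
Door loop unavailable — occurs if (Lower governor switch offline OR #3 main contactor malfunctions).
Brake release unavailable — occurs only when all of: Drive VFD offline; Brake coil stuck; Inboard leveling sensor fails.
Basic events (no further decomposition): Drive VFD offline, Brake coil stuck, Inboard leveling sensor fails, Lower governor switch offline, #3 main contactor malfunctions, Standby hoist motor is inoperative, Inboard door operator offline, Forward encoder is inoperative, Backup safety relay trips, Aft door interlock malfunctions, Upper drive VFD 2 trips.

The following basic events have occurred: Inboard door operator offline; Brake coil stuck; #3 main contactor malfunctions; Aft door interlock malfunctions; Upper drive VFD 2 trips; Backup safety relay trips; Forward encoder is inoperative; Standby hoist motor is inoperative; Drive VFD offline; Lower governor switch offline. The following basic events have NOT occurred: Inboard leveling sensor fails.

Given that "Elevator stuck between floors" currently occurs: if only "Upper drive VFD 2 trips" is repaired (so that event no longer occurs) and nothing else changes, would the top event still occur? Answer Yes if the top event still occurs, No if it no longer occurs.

Counterfactual: set "Upper drive VFD 2 trips" to not occurred.
Brake release unavailable [AND]: Drive VFD offline=occurs, Brake coil stuck=occurs, Inboard leveling sensor fails=not → not all inputs occur → does not occur.
Door loop unavailable [OR]: Lower governor switch offline=occurs, #3 main contactor malfunctions=occurs → at least one input occurs → occurs.
Controller branch lost [OR]: Inboard door operator offline=occurs, Forward encoder is inoperative=occurs → at least one input occurs → occurs.
Drive chain lost [AND]: Controller branch lost=occurs, Backup safety relay trips=occurs, Aft door interlock malfunctions=occurs, Upper drive VFD 2 trips=not → not all inputs occur → does not occur.
Safety circuit down [AND]: Door loop unavailable=occurs, Standby hoist motor is inoperative=occurs, Drive chain lost=not → not all inputs occur → does not occur.
Elevator stuck between floors [OR]: Brake release unavailable=not, Safety circuit down=not → no input occurs → does not occur.

No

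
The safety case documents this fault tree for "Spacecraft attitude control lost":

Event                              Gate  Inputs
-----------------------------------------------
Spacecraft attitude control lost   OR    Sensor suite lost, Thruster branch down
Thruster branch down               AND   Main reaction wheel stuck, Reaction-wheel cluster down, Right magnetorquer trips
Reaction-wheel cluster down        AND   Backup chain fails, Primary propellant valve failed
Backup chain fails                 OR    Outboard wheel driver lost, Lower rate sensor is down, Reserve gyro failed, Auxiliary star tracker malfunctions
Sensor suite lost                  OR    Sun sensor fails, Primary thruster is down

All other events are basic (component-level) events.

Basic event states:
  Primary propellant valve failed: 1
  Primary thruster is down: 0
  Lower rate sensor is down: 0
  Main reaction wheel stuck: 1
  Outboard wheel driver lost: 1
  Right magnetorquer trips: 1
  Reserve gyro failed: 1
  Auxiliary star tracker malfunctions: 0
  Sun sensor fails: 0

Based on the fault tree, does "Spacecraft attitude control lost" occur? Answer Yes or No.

Sensor suite lost [OR]: Sun sensor fails=not, Primary thruster is down=not → no input occurs → does not occur.
Backup chain fails [OR]: Outboard wheel driver lost=occurs, Lower rate sensor is down=not, Reserve gyro failed=occurs, Auxiliary star tracker malfunctions=not → at least one input occurs → occurs.
Reaction-wheel cluster down [AND]: Backup chain fails=occurs, Primary propellant valve failed=occurs → all inputs occur → occurs.
Thruster branch down [AND]: Main reaction wheel stuck=occurs, Reaction-wheel cluster down=occurs, Right magnetorquer trips=occurs → all inputs occur → occurs.
Spacecraft attitude control lost [OR]: Sensor suite lost=not, Thruster branch down=occurs → at least one input occurs → occurs.

Yes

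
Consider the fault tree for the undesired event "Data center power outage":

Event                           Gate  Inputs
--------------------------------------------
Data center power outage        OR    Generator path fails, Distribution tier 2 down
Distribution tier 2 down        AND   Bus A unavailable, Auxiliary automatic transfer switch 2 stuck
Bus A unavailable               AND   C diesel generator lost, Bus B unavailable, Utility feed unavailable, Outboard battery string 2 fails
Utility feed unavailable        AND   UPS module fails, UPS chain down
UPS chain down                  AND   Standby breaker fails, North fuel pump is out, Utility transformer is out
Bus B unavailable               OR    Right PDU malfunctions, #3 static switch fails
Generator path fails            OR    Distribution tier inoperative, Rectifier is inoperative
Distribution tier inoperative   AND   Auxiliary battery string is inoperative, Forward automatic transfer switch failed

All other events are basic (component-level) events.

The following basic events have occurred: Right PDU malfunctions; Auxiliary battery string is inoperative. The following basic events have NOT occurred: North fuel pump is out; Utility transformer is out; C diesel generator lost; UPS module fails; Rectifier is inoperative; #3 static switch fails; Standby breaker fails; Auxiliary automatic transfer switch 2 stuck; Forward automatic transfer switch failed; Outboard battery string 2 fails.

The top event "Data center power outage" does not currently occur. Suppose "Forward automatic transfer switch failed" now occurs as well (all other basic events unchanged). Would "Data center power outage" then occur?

Yes

Counterfactual: set "Forward automatic transfer switch failed" to occurred.
Distribution tier inoperative [AND]: Auxiliary battery string is inoperative=occurs, Forward automatic transfer switch failed=occurs → all inputs occur → occurs.
Generator path fails [OR]: Distribution tier inoperative=occurs, Rectifier is inoperative=not → at least one input occurs → occurs.
Bus B unavailable [OR]: Right PDU malfunctions=occurs, #3 static switch fails=not → at least one input occurs → occurs.
UPS chain down [AND]: Standby breaker fails=not, North fuel pump is out=not, Utility transformer is out=not → not all inputs occur → does not occur.
Utility feed unavailable [AND]: UPS module fails=not, UPS chain down=not → not all inputs occur → does not occur.
Bus A unavailable [AND]: C diesel generator lost=not, Bus B unavailable=occurs, Utility feed unavailable=not, Outboard battery string 2 fails=not → not all inputs occur → does not occur.
Distribution tier 2 down [AND]: Bus A unavailable=not, Auxiliary automatic transfer switch 2 stuck=not → not all inputs occur → does not occur.
Data center power outage [OR]: Generator path fails=occurs, Distribution tier 2 down=not → at least one input occurs → occurs.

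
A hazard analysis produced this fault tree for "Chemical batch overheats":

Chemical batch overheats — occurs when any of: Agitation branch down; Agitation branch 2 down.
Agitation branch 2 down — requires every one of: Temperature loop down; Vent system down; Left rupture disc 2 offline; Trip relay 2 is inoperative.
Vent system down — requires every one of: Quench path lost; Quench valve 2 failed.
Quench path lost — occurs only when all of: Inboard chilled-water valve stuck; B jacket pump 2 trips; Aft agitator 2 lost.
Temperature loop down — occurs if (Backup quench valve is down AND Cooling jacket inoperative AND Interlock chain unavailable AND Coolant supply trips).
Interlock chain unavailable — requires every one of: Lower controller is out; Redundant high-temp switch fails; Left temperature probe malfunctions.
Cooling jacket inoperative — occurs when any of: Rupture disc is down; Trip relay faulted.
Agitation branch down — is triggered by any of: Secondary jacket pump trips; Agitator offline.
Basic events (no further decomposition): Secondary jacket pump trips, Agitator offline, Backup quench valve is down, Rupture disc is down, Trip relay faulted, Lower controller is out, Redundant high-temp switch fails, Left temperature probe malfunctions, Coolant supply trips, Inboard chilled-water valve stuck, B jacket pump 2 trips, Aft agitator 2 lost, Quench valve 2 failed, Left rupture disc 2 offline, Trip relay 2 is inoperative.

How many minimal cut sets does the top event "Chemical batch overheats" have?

4

Agitation branch down [OR]: union of children's cut sets → 2 cut set(s).
Cooling jacket inoperative [OR]: union of children's cut sets → 2 cut set(s).
Interlock chain unavailable [AND]: one cut set from each child combined → 1 × 1 × 1 = 1 cut set(s).
Temperature loop down [AND]: one cut set from each child combined → 1 × 2 × 1 × 1 = 2 cut set(s).
Quench path lost [AND]: one cut set from each child combined → 1 × 1 × 1 = 1 cut set(s).
Vent system down [AND]: one cut set from each child combined → 1 × 1 = 1 cut set(s).
Agitation branch 2 down [AND]: one cut set from each child combined → 2 × 1 × 1 × 1 = 2 cut set(s).
Chemical batch overheats [OR]: union of children's cut sets → 4 cut set(s).
Minimal cut sets: {Secondary jacket pump trips}; {Agitator offline}; {Aft agitator 2 lost, B jacket pump 2 trips, Backup quench valve is down, Coolant supply trips, Inboard chilled-water valve stuck, Left rupture disc 2 offline, Left temperature probe malfunctions, Lower controller is out, Quench valve 2 failed, Redundant high-temp switch fails, Rupture disc is down, Trip relay 2 is inoperative}; {Aft agitator 2 lost, B jacket pump 2 trips, Backup quench valve is down, Coolant supply trips, Inboard chilled-water valve stuck, Left rupture disc 2 offline, Left temperature probe malfunctions, Lower controller is out, Quench valve 2 failed, Redundant high-temp switch fails, Trip relay 2 is inoperative, Trip relay faulted}.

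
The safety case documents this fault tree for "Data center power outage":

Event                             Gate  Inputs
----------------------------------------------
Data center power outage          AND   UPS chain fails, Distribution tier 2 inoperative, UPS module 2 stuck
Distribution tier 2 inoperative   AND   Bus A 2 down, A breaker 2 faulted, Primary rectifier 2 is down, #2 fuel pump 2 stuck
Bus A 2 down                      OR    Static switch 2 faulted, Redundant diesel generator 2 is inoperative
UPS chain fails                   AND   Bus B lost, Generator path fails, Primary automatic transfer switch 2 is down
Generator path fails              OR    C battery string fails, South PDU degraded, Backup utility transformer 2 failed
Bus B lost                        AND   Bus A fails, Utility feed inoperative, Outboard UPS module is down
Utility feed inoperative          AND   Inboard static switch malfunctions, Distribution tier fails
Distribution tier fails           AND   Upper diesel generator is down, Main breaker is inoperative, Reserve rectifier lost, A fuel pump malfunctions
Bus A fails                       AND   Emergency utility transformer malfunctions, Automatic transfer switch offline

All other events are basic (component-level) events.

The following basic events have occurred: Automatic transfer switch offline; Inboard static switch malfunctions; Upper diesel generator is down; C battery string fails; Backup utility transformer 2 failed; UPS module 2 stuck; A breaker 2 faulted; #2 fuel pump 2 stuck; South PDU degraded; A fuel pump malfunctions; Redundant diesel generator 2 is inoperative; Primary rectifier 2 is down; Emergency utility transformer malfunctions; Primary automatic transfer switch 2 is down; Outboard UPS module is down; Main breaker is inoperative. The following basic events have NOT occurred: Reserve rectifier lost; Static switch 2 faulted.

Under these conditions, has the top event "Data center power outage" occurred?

No

Bus A fails [AND]: Emergency utility transformer malfunctions=occurs, Automatic transfer switch offline=occurs → all inputs occur → occurs.
Distribution tier fails [AND]: Upper diesel generator is down=occurs, Main breaker is inoperative=occurs, Reserve rectifier lost=not, A fuel pump malfunctions=occurs → not all inputs occur → does not occur.
Utility feed inoperative [AND]: Inboard static switch malfunctions=occurs, Distribution tier fails=not → not all inputs occur → does not occur.
Bus B lost [AND]: Bus A fails=occurs, Utility feed inoperative=not, Outboard UPS module is down=occurs → not all inputs occur → does not occur.
Generator path fails [OR]: C battery string fails=occurs, South PDU degraded=occurs, Backup utility transformer 2 failed=occurs → at least one input occurs → occurs.
UPS chain fails [AND]: Bus B lost=not, Generator path fails=occurs, Primary automatic transfer switch 2 is down=occurs → not all inputs occur → does not occur.
Bus A 2 down [OR]: Static switch 2 faulted=not, Redundant diesel generator 2 is inoperative=occurs → at least one input occurs → occurs.
Distribution tier 2 inoperative [AND]: Bus A 2 down=occurs, A breaker 2 faulted=occurs, Primary rectifier 2 is down=occurs, #2 fuel pump 2 stuck=occurs → all inputs occur → occurs.
Data center power outage [AND]: UPS chain fails=not, Distribution tier 2 inoperative=occurs, UPS module 2 stuck=occurs → not all inputs occur → does not occur.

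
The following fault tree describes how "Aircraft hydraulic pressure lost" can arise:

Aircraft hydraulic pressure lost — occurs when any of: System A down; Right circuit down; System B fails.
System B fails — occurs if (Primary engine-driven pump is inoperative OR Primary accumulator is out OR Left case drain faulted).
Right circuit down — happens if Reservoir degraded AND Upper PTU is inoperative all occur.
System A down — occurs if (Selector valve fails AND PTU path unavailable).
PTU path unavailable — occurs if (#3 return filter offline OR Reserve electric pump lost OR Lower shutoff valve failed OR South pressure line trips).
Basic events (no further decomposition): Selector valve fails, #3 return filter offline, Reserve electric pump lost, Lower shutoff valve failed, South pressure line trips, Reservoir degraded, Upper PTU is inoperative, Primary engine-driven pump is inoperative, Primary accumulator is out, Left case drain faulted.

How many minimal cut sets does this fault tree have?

8

PTU path unavailable [OR]: union of children's cut sets → 4 cut set(s).
System A down [AND]: one cut set from each child combined → 1 × 4 = 4 cut set(s).
Right circuit down [AND]: one cut set from each child combined → 1 × 1 = 1 cut set(s).
System B fails [OR]: union of children's cut sets → 3 cut set(s).
Aircraft hydraulic pressure lost [OR]: union of children's cut sets → 8 cut set(s).
Minimal cut sets: {#3 return filter offline, Selector valve fails}; {Reserve electric pump lost, Selector valve fails}; {Lower shutoff valve failed, Selector valve fails}; {Selector valve fails, South pressure line trips}; {Reservoir degraded, Upper PTU is inoperative}; {Primary engine-driven pump is inoperative}; {Primary accumulator is out}; {Left case drain faulted}.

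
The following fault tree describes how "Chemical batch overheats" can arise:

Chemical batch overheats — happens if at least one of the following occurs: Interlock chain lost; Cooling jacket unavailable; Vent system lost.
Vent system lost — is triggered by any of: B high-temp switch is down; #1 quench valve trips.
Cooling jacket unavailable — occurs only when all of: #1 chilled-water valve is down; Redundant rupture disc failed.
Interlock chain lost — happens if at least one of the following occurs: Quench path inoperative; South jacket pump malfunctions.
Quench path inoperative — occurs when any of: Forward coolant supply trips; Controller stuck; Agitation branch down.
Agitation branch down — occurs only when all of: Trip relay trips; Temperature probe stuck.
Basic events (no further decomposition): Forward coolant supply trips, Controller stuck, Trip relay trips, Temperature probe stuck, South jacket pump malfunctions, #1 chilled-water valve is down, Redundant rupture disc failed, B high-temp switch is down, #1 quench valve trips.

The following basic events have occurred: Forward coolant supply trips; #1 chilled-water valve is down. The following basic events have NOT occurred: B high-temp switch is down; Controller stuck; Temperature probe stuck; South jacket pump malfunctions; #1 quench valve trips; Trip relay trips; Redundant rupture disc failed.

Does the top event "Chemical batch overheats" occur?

Yes

Agitation branch down [AND]: Trip relay trips=not, Temperature probe stuck=not → not all inputs occur → does not occur.
Quench path inoperative [OR]: Forward coolant supply trips=occurs, Controller stuck=not, Agitation branch down=not → at least one input occurs → occurs.
Interlock chain lost [OR]: Quench path inoperative=occurs, South jacket pump malfunctions=not → at least one input occurs → occurs.
Cooling jacket unavailable [AND]: #1 chilled-water valve is down=occurs, Redundant rupture disc failed=not → not all inputs occur → does not occur.
Vent system lost [OR]: B high-temp switch is down=not, #1 quench valve trips=not → no input occurs → does not occur.
Chemical batch overheats [OR]: Interlock chain lost=occurs, Cooling jacket unavailable=not, Vent system lost=not → at least one input occurs → occurs.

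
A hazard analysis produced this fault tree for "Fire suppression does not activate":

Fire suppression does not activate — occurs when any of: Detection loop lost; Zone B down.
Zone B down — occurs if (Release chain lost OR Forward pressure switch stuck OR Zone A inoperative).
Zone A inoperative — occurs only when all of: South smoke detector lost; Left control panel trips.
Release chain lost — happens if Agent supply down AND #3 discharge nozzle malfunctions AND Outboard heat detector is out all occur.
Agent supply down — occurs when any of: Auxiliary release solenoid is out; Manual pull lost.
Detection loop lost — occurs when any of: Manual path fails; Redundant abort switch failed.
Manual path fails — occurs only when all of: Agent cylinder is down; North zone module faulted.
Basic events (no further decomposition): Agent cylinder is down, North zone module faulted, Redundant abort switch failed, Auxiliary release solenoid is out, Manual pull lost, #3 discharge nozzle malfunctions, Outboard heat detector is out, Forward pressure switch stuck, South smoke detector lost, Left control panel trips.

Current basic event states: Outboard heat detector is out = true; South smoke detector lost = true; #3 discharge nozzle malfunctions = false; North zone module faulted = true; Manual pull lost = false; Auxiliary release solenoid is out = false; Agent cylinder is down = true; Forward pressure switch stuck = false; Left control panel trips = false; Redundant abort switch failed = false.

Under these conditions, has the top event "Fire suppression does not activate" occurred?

Manual path fails [AND]: Agent cylinder is down=occurs, North zone module faulted=occurs → all inputs occur → occurs.
Detection loop lost [OR]: Manual path fails=occurs, Redundant abort switch failed=not → at least one input occurs → occurs.
Agent supply down [OR]: Auxiliary release solenoid is out=not, Manual pull lost=not → no input occurs → does not occur.
Release chain lost [AND]: Agent supply down=not, #3 discharge nozzle malfunctions=not, Outboard heat detector is out=occurs → not all inputs occur → does not occur.
Zone A inoperative [AND]: South smoke detector lost=occurs, Left control panel trips=not → not all inputs occur → does not occur.
Zone B down [OR]: Release chain lost=not, Forward pressure switch stuck=not, Zone A inoperative=not → no input occurs → does not occur.
Fire suppression does not activate [OR]: Detection loop lost=occurs, Zone B down=not → at least one input occurs → occurs.

Yes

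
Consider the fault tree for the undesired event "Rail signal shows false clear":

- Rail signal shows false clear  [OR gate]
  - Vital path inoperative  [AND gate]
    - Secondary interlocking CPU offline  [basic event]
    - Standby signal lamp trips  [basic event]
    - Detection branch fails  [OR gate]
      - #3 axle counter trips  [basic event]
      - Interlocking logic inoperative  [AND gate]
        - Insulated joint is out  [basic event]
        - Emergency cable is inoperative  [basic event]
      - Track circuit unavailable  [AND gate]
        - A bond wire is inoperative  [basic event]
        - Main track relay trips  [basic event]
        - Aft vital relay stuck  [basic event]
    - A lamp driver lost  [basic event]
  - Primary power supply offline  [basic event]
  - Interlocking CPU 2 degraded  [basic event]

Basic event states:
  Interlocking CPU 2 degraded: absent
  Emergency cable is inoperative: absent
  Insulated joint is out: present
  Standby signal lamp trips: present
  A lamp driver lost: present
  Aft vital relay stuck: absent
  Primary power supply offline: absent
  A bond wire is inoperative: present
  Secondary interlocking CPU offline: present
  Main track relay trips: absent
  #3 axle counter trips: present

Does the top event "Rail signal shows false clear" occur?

Interlocking logic inoperative [AND]: Insulated joint is out=occurs, Emergency cable is inoperative=not → not all inputs occur → does not occur.
Track circuit unavailable [AND]: A bond wire is inoperative=occurs, Main track relay trips=not, Aft vital relay stuck=not → not all inputs occur → does not occur.
Detection branch fails [OR]: #3 axle counter trips=occurs, Interlocking logic inoperative=not, Track circuit unavailable=not → at least one input occurs → occurs.
Vital path inoperative [AND]: Secondary interlocking CPU offline=occurs, Standby signal lamp trips=occurs, Detection branch fails=occurs, A lamp driver lost=occurs → all inputs occur → occurs.
Rail signal shows false clear [OR]: Vital path inoperative=occurs, Primary power supply offline=not, Interlocking CPU 2 degraded=not → at least one input occurs → occurs.

Yes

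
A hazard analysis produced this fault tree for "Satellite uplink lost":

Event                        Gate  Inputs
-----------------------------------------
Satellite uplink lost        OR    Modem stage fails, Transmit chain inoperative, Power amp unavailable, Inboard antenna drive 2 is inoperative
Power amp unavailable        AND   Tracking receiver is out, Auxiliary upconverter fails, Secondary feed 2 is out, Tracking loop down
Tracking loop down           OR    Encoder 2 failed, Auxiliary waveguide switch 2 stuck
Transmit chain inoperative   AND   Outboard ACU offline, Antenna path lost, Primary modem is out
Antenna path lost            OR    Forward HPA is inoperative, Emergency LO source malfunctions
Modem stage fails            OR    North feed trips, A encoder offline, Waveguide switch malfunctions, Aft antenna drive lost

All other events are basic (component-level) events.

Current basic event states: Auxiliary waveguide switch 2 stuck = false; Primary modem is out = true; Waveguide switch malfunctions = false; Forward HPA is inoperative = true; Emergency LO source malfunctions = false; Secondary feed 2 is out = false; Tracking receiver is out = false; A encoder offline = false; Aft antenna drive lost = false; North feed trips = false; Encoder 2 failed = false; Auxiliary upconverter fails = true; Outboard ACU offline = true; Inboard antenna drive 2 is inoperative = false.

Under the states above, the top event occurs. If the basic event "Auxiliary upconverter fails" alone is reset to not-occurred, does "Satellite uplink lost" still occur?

Counterfactual: set "Auxiliary upconverter fails" to not occurred.
Modem stage fails [OR]: North feed trips=not, A encoder offline=not, Waveguide switch malfunctions=not, Aft antenna drive lost=not → no input occurs → does not occur.
Antenna path lost [OR]: Forward HPA is inoperative=occurs, Emergency LO source malfunctions=not → at least one input occurs → occurs.
Transmit chain inoperative [AND]: Outboard ACU offline=occurs, Antenna path lost=occurs, Primary modem is out=occurs → all inputs occur → occurs.
Tracking loop down [OR]: Encoder 2 failed=not, Auxiliary waveguide switch 2 stuck=not → no input occurs → does not occur.
Power amp unavailable [AND]: Tracking receiver is out=not, Auxiliary upconverter fails=not, Secondary feed 2 is out=not, Tracking loop down=not → not all inputs occur → does not occur.
Satellite uplink lost [OR]: Modem stage fails=not, Transmit chain inoperative=occurs, Power amp unavailable=not, Inboard antenna drive 2 is inoperative=not → at least one input occurs → occurs.

Yes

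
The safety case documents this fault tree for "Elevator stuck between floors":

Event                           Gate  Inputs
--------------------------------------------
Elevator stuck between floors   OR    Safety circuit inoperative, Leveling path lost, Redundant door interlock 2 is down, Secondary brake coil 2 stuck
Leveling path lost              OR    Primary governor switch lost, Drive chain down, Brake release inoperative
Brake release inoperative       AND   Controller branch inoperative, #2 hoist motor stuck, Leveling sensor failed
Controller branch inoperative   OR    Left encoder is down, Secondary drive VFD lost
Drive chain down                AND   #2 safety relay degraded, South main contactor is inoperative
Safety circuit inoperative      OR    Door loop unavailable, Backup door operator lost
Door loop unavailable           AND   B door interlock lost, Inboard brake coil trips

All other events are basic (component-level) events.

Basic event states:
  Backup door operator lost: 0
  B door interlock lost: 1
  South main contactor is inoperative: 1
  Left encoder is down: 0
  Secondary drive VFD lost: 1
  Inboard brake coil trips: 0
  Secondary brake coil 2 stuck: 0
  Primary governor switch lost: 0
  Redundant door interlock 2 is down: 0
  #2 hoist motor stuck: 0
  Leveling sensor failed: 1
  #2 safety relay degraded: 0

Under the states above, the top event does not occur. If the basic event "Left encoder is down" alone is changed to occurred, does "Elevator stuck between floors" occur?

No

Counterfactual: set "Left encoder is down" to occurred.
Door loop unavailable [AND]: B door interlock lost=occurs, Inboard brake coil trips=not → not all inputs occur → does not occur.
Safety circuit inoperative [OR]: Door loop unavailable=not, Backup door operator lost=not → no input occurs → does not occur.
Drive chain down [AND]: #2 safety relay degraded=not, South main contactor is inoperative=occurs → not all inputs occur → does not occur.
Controller branch inoperative [OR]: Left encoder is down=occurs, Secondary drive VFD lost=occurs → at least one input occurs → occurs.
Brake release inoperative [AND]: Controller branch inoperative=occurs, #2 hoist motor stuck=not, Leveling sensor failed=occurs → not all inputs occur → does not occur.
Leveling path lost [OR]: Primary governor switch lost=not, Drive chain down=not, Brake release inoperative=not → no input occurs → does not occur.
Elevator stuck between floors [OR]: Safety circuit inoperative=not, Leveling path lost=not, Redundant door interlock 2 is down=not, Secondary brake coil 2 stuck=not → no input occurs → does not occur.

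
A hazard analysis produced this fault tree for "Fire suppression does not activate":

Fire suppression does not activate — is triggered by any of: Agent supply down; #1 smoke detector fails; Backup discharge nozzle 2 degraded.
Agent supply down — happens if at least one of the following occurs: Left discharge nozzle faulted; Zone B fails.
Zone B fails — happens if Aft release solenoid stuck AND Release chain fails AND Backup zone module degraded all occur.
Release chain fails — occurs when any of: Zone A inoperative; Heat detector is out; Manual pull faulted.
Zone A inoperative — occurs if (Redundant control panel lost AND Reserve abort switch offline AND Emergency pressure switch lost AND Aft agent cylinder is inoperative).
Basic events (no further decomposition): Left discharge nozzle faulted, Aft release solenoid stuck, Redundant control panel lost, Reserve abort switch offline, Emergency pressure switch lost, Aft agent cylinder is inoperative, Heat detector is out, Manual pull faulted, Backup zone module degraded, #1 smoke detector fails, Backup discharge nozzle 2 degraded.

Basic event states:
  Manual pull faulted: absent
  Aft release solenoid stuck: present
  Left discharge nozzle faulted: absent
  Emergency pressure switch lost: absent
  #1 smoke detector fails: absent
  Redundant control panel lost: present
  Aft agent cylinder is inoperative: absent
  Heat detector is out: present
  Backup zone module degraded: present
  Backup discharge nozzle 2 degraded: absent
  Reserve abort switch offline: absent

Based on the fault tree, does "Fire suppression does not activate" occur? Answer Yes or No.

Yes

Zone A inoperative [AND]: Redundant control panel lost=occurs, Reserve abort switch offline=not, Emergency pressure switch lost=not, Aft agent cylinder is inoperative=not → not all inputs occur → does not occur.
Release chain fails [OR]: Zone A inoperative=not, Heat detector is out=occurs, Manual pull faulted=not → at least one input occurs → occurs.
Zone B fails [AND]: Aft release solenoid stuck=occurs, Release chain fails=occurs, Backup zone module degraded=occurs → all inputs occur → occurs.
Agent supply down [OR]: Left discharge nozzle faulted=not, Zone B fails=occurs → at least one input occurs → occurs.
Fire suppression does not activate [OR]: Agent supply down=occurs, #1 smoke detector fails=not, Backup discharge nozzle 2 degraded=not → at least one input occurs → occurs.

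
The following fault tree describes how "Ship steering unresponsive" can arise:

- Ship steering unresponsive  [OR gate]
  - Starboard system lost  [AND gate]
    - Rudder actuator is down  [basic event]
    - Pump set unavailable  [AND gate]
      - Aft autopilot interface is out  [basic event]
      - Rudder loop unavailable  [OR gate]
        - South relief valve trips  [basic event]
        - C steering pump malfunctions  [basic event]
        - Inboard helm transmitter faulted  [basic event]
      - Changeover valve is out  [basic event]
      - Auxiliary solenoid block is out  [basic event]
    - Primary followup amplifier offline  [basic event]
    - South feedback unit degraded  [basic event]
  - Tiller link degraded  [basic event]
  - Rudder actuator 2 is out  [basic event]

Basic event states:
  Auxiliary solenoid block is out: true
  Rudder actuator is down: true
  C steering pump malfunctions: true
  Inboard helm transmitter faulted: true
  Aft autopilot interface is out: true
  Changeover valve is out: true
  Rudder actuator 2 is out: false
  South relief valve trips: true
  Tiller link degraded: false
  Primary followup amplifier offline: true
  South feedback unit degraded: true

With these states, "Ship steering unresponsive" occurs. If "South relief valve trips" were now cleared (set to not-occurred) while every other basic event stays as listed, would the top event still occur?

Yes

Counterfactual: set "South relief valve trips" to not occurred.
Rudder loop unavailable [OR]: South relief valve trips=not, C steering pump malfunctions=occurs, Inboard helm transmitter faulted=occurs → at least one input occurs → occurs.
Pump set unavailable [AND]: Aft autopilot interface is out=occurs, Rudder loop unavailable=occurs, Changeover valve is out=occurs, Auxiliary solenoid block is out=occurs → all inputs occur → occurs.
Starboard system lost [AND]: Rudder actuator is down=occurs, Pump set unavailable=occurs, Primary followup amplifier offline=occurs, South feedback unit degraded=occurs → all inputs occur → occurs.
Ship steering unresponsive [OR]: Starboard system lost=occurs, Tiller link degraded=not, Rudder actuator 2 is out=not → at least one input occurs → occurs.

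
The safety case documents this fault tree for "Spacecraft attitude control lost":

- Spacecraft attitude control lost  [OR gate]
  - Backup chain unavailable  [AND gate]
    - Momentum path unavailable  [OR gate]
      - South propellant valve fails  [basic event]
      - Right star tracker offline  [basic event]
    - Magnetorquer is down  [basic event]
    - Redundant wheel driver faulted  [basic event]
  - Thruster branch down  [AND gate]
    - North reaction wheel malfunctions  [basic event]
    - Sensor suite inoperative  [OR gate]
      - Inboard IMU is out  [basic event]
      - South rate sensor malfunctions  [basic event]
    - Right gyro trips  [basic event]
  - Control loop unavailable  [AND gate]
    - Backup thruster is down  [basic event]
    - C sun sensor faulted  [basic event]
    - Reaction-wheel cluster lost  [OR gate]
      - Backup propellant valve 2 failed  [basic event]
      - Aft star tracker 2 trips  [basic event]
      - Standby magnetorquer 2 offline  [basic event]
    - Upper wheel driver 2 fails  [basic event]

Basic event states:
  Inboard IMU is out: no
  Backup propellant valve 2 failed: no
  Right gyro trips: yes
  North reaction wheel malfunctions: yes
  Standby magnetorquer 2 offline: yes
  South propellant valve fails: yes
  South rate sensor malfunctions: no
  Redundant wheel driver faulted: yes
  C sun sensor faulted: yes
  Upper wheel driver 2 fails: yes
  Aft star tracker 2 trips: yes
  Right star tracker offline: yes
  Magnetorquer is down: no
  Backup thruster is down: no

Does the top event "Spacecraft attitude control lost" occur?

No

Momentum path unavailable [OR]: South propellant valve fails=occurs, Right star tracker offline=occurs → at least one input occurs → occurs.
Backup chain unavailable [AND]: Momentum path unavailable=occurs, Magnetorquer is down=not, Redundant wheel driver faulted=occurs → not all inputs occur → does not occur.
Sensor suite inoperative [OR]: Inboard IMU is out=not, South rate sensor malfunctions=not → no input occurs → does not occur.
Thruster branch down [AND]: North reaction wheel malfunctions=occurs, Sensor suite inoperative=not, Right gyro trips=occurs → not all inputs occur → does not occur.
Reaction-wheel cluster lost [OR]: Backup propellant valve 2 failed=not, Aft star tracker 2 trips=occurs, Standby magnetorquer 2 offline=occurs → at least one input occurs → occurs.
Control loop unavailable [AND]: Backup thruster is down=not, C sun sensor faulted=occurs, Reaction-wheel cluster lost=occurs, Upper wheel driver 2 fails=occurs → not all inputs occur → does not occur.
Spacecraft attitude control lost [OR]: Backup chain unavailable=not, Thruster branch down=not, Control loop unavailable=not → no input occurs → does not occur.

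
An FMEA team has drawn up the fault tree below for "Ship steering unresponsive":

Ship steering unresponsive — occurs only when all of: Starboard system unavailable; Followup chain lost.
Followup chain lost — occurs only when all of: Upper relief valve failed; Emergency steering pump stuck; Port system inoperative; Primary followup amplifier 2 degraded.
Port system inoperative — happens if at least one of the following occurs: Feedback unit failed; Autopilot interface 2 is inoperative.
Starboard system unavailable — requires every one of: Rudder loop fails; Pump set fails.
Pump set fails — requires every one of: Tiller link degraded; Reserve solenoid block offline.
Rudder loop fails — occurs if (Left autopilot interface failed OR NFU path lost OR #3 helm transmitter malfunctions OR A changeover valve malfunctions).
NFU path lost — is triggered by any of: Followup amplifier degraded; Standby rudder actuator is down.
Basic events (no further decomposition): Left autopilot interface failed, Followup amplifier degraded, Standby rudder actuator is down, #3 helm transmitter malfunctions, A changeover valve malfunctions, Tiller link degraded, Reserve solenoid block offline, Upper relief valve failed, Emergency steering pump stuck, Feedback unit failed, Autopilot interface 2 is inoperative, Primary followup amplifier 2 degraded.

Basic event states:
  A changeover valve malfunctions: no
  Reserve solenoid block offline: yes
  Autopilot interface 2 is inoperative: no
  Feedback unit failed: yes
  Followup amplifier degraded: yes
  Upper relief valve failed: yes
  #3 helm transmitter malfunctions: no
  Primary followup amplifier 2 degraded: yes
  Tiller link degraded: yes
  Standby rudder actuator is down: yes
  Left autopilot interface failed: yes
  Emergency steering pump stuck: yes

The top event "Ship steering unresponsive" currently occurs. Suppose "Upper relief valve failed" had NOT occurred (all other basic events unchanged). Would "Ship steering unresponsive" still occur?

No

Counterfactual: set "Upper relief valve failed" to not occurred.
NFU path lost [OR]: Followup amplifier degraded=occurs, Standby rudder actuator is down=occurs → at least one input occurs → occurs.
Rudder loop fails [OR]: Left autopilot interface failed=occurs, NFU path lost=occurs, #3 helm transmitter malfunctions=not, A changeover valve malfunctions=not → at least one input occurs → occurs.
Pump set fails [AND]: Tiller link degraded=occurs, Reserve solenoid block offline=occurs → all inputs occur → occurs.
Starboard system unavailable [AND]: Rudder loop fails=occurs, Pump set fails=occurs → all inputs occur → occurs.
Port system inoperative [OR]: Feedback unit failed=occurs, Autopilot interface 2 is inoperative=not → at least one input occurs → occurs.
Followup chain lost [AND]: Upper relief valve failed=not, Emergency steering pump stuck=occurs, Port system inoperative=occurs, Primary followup amplifier 2 degraded=occurs → not all inputs occur → does not occur.
Ship steering unresponsive [AND]: Starboard system unavailable=occurs, Followup chain lost=not → not all inputs occur → does not occur.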